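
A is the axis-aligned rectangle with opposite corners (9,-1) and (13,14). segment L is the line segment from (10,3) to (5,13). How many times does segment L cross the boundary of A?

1

The segment meets the boundary at (9,5).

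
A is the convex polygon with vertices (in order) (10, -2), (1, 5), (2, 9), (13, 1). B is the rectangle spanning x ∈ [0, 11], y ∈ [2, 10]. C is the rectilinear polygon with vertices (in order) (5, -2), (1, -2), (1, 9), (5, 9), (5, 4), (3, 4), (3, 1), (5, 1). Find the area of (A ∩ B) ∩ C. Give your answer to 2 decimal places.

The region (A ∩ B) ∩ C is the polygon with vertices (2,9), (5,6.818), (5,4), (3,4), (3,3.444), (1,5).
By the shoelace formula its area is 14.28.

14.28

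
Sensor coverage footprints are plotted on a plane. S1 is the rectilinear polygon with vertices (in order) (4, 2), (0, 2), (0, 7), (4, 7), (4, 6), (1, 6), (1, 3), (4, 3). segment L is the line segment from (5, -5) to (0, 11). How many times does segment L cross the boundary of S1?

4

The segment meets the boundary at (1.25,7), (1.562,6), (2.5,3), (2.812,2).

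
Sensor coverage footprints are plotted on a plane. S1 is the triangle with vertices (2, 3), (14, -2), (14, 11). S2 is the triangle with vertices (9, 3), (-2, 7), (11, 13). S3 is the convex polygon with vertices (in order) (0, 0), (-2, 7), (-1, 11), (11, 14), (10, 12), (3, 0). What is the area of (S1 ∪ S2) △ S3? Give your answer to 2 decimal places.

135.45

|S1 ∪ S2| = 123.9186.
|(S1 ∪ S2) ∩ S3| = 42.7322.
|(S1 ∪ S2) △ S3| = 123.9186 + 97 − 85.4643 = 135.45.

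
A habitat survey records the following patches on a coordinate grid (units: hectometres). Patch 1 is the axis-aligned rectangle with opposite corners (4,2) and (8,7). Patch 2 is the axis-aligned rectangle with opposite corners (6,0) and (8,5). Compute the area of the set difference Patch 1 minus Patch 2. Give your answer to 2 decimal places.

|Patch 1∩Patch 2|: x∈[6,8], y∈[2,5] → 2·3 = 6.
|Patch 1| = 20.
|Patch 1 ∖ Patch 2| = |Patch 1| − |Patch 1∩Patch 2| = 20 − 6 = 14.00.

14.00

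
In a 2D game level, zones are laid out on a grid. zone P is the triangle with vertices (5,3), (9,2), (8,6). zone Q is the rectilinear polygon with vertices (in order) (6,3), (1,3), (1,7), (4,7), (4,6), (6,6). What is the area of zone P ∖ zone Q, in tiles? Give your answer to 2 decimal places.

|zone P| = 7.5, |zone P∩zone Q| = 0.5.
|zone P ∖ zone Q| = |zone P| − |zone P∩zone Q| = 7.5 − 0.5 = 7.00.

7.00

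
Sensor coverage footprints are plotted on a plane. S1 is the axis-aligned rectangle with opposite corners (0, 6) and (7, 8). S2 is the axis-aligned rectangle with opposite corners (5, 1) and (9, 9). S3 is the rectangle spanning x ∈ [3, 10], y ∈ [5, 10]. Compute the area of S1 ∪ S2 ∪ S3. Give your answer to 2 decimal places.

57.00

By inclusion–exclusion:
Individual areas: |S1| = 14, |S2| = 32, |S3| = 35.
|S1∩S2|: x∈[5,7], y∈[6,8] → 2·2 = 4.
|S1∩S3|: x∈[3,7], y∈[6,8] → 4·2 = 8.
|S2∩S3|: x∈[5,9], y∈[5,9] → 4·4 = 16.
|S1∩S2∩S3| = 4.
|S1 ∪ S2 ∪ S3| = 81 − 28 + 4 = 57.00.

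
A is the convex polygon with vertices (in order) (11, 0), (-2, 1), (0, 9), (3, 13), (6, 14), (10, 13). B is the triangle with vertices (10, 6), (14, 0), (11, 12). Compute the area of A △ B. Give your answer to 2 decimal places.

|A| = 137.5, |B| = 15, |A∩B| = 0.841.
|A △ B| = |A| + |B| − 2·|A∩B| = 137.5 + 15 − 1.6819 = 150.82.

150.82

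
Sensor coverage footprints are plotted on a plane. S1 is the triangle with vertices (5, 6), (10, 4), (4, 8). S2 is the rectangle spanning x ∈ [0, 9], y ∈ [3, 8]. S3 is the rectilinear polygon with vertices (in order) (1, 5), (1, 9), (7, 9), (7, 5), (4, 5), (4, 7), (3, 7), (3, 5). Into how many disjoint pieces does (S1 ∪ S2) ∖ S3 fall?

1

(S1 ∪ S2) ∖ S3 is a single connected region.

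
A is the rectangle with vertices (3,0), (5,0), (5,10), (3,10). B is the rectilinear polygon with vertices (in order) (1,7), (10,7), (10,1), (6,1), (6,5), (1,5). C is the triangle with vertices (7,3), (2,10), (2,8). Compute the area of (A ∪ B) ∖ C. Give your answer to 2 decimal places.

47.17

|A ∪ B| = 50.
|(A ∪ B) ∩ C| = 2.8286.
|(A ∪ B) ∖ C| = 50 − 2.8286 = 47.17.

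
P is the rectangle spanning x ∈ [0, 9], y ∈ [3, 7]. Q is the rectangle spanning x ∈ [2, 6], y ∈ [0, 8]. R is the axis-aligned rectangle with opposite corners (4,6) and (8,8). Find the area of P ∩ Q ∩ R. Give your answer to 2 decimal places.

2.00

The intersection is the polygon with vertices (6,6), (4,6), (4,7), (6,7).
By the shoelace formula its area is 2.00.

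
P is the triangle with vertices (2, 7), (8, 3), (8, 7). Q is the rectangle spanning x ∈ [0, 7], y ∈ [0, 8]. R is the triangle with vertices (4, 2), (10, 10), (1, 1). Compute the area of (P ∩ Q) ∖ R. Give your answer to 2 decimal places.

6.36

|P ∩ Q| = 8.3333.
|(P ∩ Q) ∩ R| = 1.9722.
|(P ∩ Q) ∖ R| = 8.3333 − 1.9722 = 6.36.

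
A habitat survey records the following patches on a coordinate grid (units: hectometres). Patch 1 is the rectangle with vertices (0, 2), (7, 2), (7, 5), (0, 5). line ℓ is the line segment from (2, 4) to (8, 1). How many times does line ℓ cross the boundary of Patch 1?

The segment meets the boundary at (6,2).

1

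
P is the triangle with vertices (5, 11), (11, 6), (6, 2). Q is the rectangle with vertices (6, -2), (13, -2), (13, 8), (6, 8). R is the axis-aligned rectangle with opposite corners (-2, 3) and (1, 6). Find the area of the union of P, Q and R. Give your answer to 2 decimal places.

85.90

By inclusion–exclusion:
Individual areas: |P| = 24.5, |Q| = 70, |R| = 9.
|P∩Q| = 17.6.
|P∩R| = 0.
|Q∩R| = 0 (no overlap).
|P∩Q∩R| = 0.
|P ∪ Q ∪ R| = 103.5 − 17.6 + 0 = 85.90.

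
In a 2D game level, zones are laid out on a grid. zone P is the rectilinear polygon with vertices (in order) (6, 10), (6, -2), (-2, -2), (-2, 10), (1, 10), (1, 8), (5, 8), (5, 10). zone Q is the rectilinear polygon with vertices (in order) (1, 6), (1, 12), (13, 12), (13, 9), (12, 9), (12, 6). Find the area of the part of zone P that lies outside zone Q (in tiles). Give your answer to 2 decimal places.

|zone P| = 88, |zone P∩zone Q| = 12.
|zone P ∖ zone Q| = |zone P| − |zone P∩zone Q| = 88 − 12 = 76.00.

76.00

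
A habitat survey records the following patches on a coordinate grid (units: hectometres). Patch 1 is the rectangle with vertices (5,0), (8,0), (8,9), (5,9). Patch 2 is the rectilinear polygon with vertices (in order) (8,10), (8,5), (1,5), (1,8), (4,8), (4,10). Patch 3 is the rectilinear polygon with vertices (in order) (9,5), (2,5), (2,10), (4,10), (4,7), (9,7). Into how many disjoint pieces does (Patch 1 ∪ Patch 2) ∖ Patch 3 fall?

3

(Patch 1 ∪ Patch 2) ∖ Patch 3 splits into 3 disjoint pieces (area 15, area 3, area 12).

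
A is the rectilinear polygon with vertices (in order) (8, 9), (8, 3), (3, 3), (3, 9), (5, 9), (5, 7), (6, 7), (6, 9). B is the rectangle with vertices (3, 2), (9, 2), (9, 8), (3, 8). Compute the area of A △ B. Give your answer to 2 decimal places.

16.00

|A| = 28, |B| = 36, |A∩B| = 24.
|A △ B| = |A| + |B| − 2·|A∩B| = 28 + 36 − 48 = 16.00.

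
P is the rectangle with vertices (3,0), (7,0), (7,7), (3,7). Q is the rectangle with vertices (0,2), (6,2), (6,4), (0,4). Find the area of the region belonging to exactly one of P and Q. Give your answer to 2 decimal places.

28.00

|P∩Q|: x∈[3,6], y∈[2,4] → 3·2 = 6.
|P △ Q| = |P| + |Q| − 2·|P∩Q| = 28 + 12 − 12 = 28.00.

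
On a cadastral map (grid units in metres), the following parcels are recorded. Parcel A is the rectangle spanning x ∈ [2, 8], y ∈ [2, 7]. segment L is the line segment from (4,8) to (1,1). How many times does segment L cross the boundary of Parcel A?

2

The segment meets the boundary at (2,3.333), (3.571,7).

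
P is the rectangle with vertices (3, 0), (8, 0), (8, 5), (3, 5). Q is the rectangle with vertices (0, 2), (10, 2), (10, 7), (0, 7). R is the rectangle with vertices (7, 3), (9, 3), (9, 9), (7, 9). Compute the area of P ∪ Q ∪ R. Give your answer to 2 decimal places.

By inclusion–exclusion:
Individual areas: |P| = 25, |Q| = 50, |R| = 12.
|P∩Q|: x∈[3,8], y∈[2,5] → 5·3 = 15.
|P∩R|: x∈[7,8], y∈[3,5] → 1·2 = 2.
|Q∩R|: x∈[7,9], y∈[3,7] → 2·4 = 8.
|P∩Q∩R| = 2.
|P ∪ Q ∪ R| = 87 − 25 + 2 = 64.00.

64.00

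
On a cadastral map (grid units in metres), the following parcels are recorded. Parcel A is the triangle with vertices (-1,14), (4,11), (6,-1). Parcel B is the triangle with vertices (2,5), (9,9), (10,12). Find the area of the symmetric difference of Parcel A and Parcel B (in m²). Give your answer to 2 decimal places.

33.57

|Parcel A| = 27, |Parcel B| = 8.5, |Parcel A∩Parcel B| = 0.966.
|Parcel A △ Parcel B| = |Parcel A| + |Parcel B| − 2·|Parcel A∩Parcel B| = 27 + 8.5 − 1.932 = 33.57.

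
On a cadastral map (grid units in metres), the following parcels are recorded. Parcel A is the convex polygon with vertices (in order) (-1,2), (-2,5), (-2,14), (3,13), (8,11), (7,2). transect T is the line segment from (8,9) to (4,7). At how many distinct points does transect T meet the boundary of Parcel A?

1

The segment meets the boundary at (7.765,8.882).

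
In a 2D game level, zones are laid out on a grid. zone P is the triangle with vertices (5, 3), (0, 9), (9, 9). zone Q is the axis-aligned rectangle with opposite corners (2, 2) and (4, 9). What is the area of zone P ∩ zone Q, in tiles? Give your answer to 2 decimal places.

7.20

The intersection is the polygon with vertices (2,6.6), (2,9), (4,9), (4,4.2).
By the shoelace formula its area is 7.20.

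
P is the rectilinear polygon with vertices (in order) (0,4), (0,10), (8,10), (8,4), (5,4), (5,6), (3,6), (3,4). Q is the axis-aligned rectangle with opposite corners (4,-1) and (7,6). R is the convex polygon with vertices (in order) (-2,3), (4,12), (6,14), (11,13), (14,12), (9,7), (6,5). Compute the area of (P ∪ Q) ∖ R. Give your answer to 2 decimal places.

|P ∪ Q| = 61.
|(P ∪ Q) ∩ R| = 35.7083.
|(P ∪ Q) ∖ R| = 61 − 35.7083 = 25.29.

25.29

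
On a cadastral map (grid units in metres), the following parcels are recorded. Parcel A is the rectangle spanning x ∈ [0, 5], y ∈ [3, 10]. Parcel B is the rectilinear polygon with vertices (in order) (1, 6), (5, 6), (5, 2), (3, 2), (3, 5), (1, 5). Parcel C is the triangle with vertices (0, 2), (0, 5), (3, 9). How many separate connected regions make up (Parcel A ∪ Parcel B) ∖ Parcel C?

1

(Parcel A ∪ Parcel B) ∖ Parcel C is a single connected region.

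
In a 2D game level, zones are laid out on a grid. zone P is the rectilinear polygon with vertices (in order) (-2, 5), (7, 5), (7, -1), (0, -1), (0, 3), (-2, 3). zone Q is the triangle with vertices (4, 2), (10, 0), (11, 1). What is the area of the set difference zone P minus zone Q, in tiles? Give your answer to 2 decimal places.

45.14

|zone P| = 46, |zone P∩zone Q| = 0.8571.
|zone P ∖ zone Q| = |zone P| − |zone P∩zone Q| = 46 − 0.8571 = 45.14.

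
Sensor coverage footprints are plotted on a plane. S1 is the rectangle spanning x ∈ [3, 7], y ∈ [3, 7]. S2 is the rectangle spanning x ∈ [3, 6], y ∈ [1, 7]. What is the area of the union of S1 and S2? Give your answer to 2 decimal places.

22.00

By inclusion–exclusion:
Individual areas: |S1| = 16, |S2| = 18.
|S1∩S2|: x∈[3,6], y∈[3,7] → 3·4 = 12.
|S1 ∪ S2| = 34 − 12 = 22.00.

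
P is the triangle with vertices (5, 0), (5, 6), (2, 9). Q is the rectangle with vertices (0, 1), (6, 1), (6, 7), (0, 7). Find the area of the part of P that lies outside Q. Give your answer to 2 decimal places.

1.50

|P| = 9, |P∩Q| = 7.5.
|P ∖ Q| = |P| − |P∩Q| = 9 − 7.5 = 1.50.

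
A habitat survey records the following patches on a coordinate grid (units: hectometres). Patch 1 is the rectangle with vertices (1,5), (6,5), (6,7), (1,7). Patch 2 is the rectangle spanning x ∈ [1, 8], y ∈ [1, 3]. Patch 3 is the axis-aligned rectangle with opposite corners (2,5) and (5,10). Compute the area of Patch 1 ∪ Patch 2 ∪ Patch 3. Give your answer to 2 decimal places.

By inclusion–exclusion:
Individual areas: |Patch 1| = 10, |Patch 2| = 14, |Patch 3| = 15.
|Patch 1∩Patch 2| = 0 (no overlap).
|Patch 1∩Patch 3|: x∈[2,5], y∈[5,7] → 3·2 = 6.
|Patch 2∩Patch 3| = 0 (no overlap).
|Patch 1∩Patch 2∩Patch 3| = 0.
|Patch 1 ∪ Patch 2 ∪ Patch 3| = 39 − 6 + 0 = 33.00.

33.00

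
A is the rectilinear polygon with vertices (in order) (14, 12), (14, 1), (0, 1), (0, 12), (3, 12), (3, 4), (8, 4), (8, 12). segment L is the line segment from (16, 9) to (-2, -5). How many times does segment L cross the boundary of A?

The segment meets the boundary at (5.714,1), (14,7.444).

2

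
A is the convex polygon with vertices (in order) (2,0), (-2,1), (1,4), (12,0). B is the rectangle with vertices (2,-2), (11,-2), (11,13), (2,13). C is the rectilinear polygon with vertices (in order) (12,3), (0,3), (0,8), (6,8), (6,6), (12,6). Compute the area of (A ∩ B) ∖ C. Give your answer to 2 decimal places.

17.44

|A ∩ B| = 18.
|(A ∩ B) ∩ C| = 0.5568.
|(A ∩ B) ∖ C| = 18 − 0.5568 = 17.44.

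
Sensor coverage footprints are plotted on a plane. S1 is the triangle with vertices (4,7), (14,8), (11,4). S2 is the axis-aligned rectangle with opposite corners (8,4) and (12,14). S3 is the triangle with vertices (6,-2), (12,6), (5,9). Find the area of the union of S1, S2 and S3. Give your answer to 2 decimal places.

By inclusion–exclusion:
Individual areas: |S1| = 18.5, |S2| = 40, |S3| = 37.
|S1∩S2| = 11.8048.
|S1∩S3| = 11.795.
|S2∩S3| = 9.9286.
|S1∩S2∩S3| = 7.9471.
|S1 ∪ S2 ∪ S3| = 95.5 − 33.5284 + 7.9471 = 69.92.

69.92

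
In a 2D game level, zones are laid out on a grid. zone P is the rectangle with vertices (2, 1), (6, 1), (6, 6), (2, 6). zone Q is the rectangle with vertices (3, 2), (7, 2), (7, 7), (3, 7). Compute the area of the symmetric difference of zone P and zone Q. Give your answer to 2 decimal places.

|zone P∩zone Q|: x∈[3,6], y∈[2,6] → 3·4 = 12.
|zone P △ zone Q| = |zone P| + |zone Q| − 2·|zone P∩zone Q| = 20 + 20 − 24 = 16.00.

16.00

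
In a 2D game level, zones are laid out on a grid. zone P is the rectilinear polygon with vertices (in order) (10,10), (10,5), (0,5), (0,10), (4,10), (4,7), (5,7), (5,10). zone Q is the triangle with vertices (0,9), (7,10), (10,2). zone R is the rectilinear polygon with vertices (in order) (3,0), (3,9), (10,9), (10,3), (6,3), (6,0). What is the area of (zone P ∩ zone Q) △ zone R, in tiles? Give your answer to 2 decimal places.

41.27

|zone P ∩ zone Q| = 22.1161.
|(zone P ∩ zone Q) ∩ zone R| = 15.9214.
|(zone P ∩ zone Q) △ zone R| = 22.1161 + 51 − 31.8429 = 41.27.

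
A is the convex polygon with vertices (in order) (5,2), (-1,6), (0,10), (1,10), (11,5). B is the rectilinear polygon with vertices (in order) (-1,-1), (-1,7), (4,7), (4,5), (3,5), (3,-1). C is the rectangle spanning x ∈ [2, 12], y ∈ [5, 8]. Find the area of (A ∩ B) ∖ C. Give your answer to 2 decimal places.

7.21

|A ∩ B| = 11.2083.
|(A ∩ B) ∩ C| = 4.
|(A ∩ B) ∖ C| = 11.2083 − 4 = 7.21.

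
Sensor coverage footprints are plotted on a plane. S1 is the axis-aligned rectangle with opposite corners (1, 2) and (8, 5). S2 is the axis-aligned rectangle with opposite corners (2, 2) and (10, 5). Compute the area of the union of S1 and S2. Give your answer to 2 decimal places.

By inclusion–exclusion:
Individual areas: |S1| = 21, |S2| = 24.
|S1∩S2|: x∈[2,8], y∈[2,5] → 6·3 = 18.
|S1 ∪ S2| = 45 − 18 = 27.00.

27.00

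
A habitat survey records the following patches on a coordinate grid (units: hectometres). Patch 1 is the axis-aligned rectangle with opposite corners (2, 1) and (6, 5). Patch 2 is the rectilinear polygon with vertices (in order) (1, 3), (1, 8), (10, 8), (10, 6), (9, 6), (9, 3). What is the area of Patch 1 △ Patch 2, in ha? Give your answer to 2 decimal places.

42.00

|Patch 1| = 16, |Patch 2| = 42, |Patch 1∩Patch 2| = 8.
|Patch 1 △ Patch 2| = |Patch 1| + |Patch 2| − 2·|Patch 1∩Patch 2| = 16 + 42 − 16 = 42.00.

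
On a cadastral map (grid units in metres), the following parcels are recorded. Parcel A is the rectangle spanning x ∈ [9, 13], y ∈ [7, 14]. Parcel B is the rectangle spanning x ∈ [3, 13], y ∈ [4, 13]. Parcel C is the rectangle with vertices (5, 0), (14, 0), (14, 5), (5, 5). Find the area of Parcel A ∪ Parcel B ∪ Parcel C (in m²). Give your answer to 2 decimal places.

131.00

By inclusion–exclusion:
Individual areas: |Parcel A| = 28, |Parcel B| = 90, |Parcel C| = 45.
|Parcel A∩Parcel B|: x∈[9,13], y∈[7,13] → 4·6 = 24.
|Parcel A∩Parcel C| = 0 (no overlap).
|Parcel B∩Parcel C|: x∈[5,13], y∈[4,5] → 8·1 = 8.
|Parcel A∩Parcel B∩Parcel C| = 0.
|Parcel A ∪ Parcel B ∪ Parcel C| = 163 − 32 + 0 = 131.00.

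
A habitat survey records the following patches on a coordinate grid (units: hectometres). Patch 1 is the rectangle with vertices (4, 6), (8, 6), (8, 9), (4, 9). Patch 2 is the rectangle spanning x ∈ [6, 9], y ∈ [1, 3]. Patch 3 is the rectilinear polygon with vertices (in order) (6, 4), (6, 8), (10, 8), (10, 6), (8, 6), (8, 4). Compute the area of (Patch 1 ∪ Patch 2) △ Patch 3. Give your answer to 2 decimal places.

22.00

|Patch 1 ∪ Patch 2| = 18.
|(Patch 1 ∪ Patch 2) ∩ Patch 3| = 4.
|(Patch 1 ∪ Patch 2) △ Patch 3| = 18 + 12 − 8 = 22.00.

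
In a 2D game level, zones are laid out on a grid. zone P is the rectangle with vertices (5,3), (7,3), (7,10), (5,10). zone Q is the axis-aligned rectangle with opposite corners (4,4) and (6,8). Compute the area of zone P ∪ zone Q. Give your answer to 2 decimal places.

By inclusion–exclusion:
Individual areas: |zone P| = 14, |zone Q| = 8.
|zone P∩zone Q|: x∈[5,6], y∈[4,8] → 1·4 = 4.
|zone P ∪ zone Q| = 22 − 4 = 18.00.

18.00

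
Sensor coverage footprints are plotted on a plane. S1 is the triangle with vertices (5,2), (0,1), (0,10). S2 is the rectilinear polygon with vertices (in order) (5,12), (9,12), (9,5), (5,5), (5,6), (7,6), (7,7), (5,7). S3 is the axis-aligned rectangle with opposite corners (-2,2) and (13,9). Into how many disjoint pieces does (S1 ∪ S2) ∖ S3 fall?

3

(S1 ∪ S2) ∖ S3 splits into 3 disjoint pieces (area 2.5, area 0.3125, area 12).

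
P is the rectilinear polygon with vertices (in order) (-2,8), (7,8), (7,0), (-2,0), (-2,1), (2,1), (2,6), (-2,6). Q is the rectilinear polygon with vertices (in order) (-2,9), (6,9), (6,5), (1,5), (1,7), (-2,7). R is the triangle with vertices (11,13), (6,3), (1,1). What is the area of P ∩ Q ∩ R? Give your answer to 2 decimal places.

The intersection is the polygon with vertices (6,5), (4.333,5), (6,7).
By the shoelace formula its area is 1.67.

1.67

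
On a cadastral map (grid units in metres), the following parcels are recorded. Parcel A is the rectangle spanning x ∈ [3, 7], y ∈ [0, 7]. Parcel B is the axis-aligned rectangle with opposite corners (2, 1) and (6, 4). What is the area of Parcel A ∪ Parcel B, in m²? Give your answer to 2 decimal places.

31.00

By inclusion–exclusion:
Individual areas: |Parcel A| = 28, |Parcel B| = 12.
|Parcel A∩Parcel B|: x∈[3,6], y∈[1,4] → 3·3 = 9.
|Parcel A ∪ Parcel B| = 40 − 9 = 31.00.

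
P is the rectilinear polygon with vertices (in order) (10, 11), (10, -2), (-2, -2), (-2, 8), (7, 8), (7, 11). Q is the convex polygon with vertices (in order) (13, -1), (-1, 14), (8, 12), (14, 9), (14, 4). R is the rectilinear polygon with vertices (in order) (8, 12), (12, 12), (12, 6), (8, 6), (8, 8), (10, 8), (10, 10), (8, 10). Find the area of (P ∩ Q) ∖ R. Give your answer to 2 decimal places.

|P ∩ Q| = 24.6214.
|(P ∩ Q) ∩ R| = 6.
|(P ∩ Q) ∖ R| = 24.6214 − 6 = 18.62.

18.62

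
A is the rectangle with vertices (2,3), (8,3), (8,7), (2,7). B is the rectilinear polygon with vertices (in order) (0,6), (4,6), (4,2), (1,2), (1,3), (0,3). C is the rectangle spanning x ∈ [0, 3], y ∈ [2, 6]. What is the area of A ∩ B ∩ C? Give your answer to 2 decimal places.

3.00

The intersection is the polygon with vertices (2,6), (3,6), (3,3), (2,3).
By the shoelace formula its area is 3.00.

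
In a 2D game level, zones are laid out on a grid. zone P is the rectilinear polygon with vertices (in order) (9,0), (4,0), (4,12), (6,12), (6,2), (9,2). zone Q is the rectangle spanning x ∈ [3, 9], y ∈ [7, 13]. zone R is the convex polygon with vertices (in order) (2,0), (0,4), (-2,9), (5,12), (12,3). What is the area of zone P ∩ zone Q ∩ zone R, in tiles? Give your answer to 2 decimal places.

The intersection is the polygon with vertices (6,7), (4,7), (4,11.571), (5,12), (6,10.714).
By the shoelace formula its area is 9.14.

9.14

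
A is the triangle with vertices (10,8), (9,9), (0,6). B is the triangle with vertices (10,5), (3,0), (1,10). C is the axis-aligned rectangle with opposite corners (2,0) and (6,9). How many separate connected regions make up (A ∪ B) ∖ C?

2

(A ∪ B) ∖ C splits into 2 disjoint pieces (area 13.7584, area 2.5947).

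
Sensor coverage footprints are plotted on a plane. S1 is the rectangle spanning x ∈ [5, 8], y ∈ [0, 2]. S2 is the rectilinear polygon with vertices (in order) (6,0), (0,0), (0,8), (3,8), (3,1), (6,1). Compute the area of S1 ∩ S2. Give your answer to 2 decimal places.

1.00

The intersection is the polygon with vertices (5,1), (6,1), (6,0), (5,0).
By the shoelace formula its area is 1.00.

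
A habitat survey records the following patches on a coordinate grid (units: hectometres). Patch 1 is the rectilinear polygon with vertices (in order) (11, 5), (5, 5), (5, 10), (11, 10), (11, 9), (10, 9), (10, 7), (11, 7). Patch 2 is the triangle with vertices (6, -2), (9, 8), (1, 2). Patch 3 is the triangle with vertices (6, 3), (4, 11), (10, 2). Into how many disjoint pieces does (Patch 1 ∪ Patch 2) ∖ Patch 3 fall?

(Patch 1 ∪ Patch 2) ∖ Patch 3 splits into 2 disjoint pieces (area 21.2552, area 22.4884).

2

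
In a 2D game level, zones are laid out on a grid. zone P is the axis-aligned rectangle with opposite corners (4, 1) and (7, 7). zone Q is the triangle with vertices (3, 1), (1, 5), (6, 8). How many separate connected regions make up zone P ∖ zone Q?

2

zone P ∖ zone Q splits into 2 disjoint pieces (area 15.119, area 0.0333).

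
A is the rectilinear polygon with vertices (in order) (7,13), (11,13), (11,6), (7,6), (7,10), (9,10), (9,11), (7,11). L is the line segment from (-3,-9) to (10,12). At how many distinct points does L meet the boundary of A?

3

The segment meets the boundary at (9,10.385), (8.762,10), (7,7.154).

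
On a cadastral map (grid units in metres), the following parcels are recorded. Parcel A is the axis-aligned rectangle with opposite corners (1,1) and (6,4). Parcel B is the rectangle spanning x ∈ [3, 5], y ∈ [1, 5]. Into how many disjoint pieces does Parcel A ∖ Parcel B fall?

2

Parcel A ∖ Parcel B splits into 2 disjoint pieces (area 3, area 6).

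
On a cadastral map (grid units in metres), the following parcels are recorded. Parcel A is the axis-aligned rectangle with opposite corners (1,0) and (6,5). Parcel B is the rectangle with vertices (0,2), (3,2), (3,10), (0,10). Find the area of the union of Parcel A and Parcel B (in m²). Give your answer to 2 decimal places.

By inclusion–exclusion:
Individual areas: |Parcel A| = 25, |Parcel B| = 24.
|Parcel A∩Parcel B|: x∈[1,3], y∈[2,5] → 2·3 = 6.
|Parcel A ∪ Parcel B| = 49 − 6 = 43.00.

43.00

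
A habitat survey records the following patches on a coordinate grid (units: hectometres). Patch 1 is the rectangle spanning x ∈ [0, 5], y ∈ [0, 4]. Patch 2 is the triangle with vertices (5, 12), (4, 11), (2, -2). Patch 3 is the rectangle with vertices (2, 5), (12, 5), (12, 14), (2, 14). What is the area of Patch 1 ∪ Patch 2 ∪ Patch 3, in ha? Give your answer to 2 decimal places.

110.51

By inclusion–exclusion:
Individual areas: |Patch 1| = 20, |Patch 2| = 5.5, |Patch 3| = 90.
|Patch 1∩Patch 2| = 0.967.
|Patch 1∩Patch 3| = 0 (no overlap).
|Patch 2∩Patch 3| = 4.0192.
|Patch 1∩Patch 2∩Patch 3| = 0.
|Patch 1 ∪ Patch 2 ∪ Patch 3| = 115.5 − 4.9863 + 0 = 110.51.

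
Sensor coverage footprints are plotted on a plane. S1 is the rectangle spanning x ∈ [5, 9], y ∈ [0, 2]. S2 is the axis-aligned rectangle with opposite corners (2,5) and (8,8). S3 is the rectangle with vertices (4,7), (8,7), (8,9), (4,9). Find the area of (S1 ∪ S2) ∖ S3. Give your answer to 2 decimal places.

22.00

|S1 ∪ S2| = 26.
|(S1 ∪ S2) ∩ S3| = 4.
|(S1 ∪ S2) ∖ S3| = 26 − 4 = 22.00.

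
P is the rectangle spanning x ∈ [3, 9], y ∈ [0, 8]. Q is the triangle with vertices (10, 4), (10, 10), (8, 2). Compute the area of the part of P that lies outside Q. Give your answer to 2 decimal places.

|P| = 48, |P∩Q| = 1.5.
|P ∖ Q| = |P| − |P∩Q| = 48 − 1.5 = 46.50.

46.50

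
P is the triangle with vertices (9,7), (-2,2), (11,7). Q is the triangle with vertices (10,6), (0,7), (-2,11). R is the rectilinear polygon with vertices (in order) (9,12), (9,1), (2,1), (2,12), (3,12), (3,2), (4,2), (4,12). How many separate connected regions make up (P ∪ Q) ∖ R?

(P ∪ Q) ∖ R splits into 5 disjoint pieces (area 0.906, area 0.3846, area 0.5594, area 2.0583, area 8.8667).

5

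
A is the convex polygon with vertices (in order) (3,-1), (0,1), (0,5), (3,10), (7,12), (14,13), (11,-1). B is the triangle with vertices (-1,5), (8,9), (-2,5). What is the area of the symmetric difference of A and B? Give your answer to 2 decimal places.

143.50

|A| = 144, |B| = 2, |A∩B| = 1.2504.
|A △ B| = |A| + |B| − 2·|A∩B| = 144 + 2 − 2.5008 = 143.50.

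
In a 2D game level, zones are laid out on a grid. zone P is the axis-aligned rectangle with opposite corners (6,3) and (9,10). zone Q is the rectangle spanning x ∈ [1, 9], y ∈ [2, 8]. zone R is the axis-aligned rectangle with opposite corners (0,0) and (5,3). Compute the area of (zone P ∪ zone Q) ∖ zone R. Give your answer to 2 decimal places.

|zone P ∪ zone Q| = 54.
|(zone P ∪ zone Q) ∩ zone R| = 4.
|(zone P ∪ zone Q) ∖ zone R| = 54 − 4 = 50.00.

50.00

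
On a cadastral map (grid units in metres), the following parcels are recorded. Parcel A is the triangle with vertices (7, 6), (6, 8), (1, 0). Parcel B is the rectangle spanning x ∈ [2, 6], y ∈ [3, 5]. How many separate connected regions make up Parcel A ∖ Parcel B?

Parcel A ∖ Parcel B splits into 2 disjoint pieces (area 4.3125, area 1.6875).

2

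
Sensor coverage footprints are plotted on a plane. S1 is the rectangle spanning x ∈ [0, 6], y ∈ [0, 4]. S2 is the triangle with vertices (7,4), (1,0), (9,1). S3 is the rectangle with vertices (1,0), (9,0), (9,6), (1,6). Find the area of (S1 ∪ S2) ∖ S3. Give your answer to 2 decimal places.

4.00

|S1 ∪ S2| = 30.2292.
|(S1 ∪ S2) ∩ S3| = 26.2292.
|(S1 ∪ S2) ∖ S3| = 30.2292 − 26.2292 = 4.00.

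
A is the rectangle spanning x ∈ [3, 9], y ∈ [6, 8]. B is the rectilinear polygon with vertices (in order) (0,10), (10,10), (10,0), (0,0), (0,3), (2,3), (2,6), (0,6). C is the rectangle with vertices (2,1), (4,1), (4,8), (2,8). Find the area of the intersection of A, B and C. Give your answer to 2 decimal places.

2.00

The intersection is the polygon with vertices (3,8), (4,8), (4,6), (3,6).
By the shoelace formula its area is 2.00.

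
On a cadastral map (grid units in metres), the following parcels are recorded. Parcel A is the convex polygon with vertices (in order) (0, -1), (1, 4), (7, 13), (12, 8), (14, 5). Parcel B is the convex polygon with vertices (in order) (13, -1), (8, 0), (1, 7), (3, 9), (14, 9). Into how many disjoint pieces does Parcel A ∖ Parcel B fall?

3

Parcel A ∖ Parcel B splits into 3 disjoint pieces (area 20.55, area 13.3333, area 0.1402).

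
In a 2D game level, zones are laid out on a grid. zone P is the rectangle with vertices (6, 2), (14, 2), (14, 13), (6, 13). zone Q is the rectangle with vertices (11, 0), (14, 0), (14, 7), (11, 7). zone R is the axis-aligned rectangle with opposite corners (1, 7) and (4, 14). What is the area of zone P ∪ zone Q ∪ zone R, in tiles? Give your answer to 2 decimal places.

115.00

By inclusion–exclusion:
Individual areas: |zone P| = 88, |zone Q| = 21, |zone R| = 21.
|zone P∩zone Q|: x∈[11,14], y∈[2,7] → 3·5 = 15.
|zone P∩zone R| = 0 (no overlap).
|zone Q∩zone R| = 0 (no overlap).
|zone P∩zone Q∩zone R| = 0.
|zone P ∪ zone Q ∪ zone R| = 130 − 15 + 0 = 115.00.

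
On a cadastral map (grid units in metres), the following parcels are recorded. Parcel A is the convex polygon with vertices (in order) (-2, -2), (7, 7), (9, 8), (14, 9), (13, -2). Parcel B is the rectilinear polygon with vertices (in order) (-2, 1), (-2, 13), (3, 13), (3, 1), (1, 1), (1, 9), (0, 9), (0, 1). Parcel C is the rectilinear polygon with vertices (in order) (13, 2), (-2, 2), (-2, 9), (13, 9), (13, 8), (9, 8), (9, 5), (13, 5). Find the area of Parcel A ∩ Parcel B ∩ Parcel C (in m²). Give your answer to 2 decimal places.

0.50

The intersection is the polygon with vertices (3,2), (2,2), (3,3).
By the shoelace formula its area is 0.50.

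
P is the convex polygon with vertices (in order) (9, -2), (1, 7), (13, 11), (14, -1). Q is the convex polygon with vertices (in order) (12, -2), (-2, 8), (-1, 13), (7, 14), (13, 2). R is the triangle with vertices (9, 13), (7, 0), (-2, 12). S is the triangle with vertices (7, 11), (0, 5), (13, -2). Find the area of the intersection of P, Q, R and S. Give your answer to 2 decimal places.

The intersection is the polygon with vertices (7.218,1.416), (4.462,3.385), (1.978,6.696), (3.182,7.727), (7.8,9.267), (8.269,8.25).
By the shoelace formula its area is 27.82.

27.82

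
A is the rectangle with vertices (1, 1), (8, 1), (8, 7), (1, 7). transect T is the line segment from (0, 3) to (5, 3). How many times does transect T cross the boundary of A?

1

The segment meets the boundary at (1,3).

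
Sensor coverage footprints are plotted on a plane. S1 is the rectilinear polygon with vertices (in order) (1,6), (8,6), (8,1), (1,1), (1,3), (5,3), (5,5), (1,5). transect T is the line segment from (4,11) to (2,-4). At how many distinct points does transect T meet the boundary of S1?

The segment meets the boundary at (2.667,1), (2.933,3), (3.2,5), (3.333,6).

4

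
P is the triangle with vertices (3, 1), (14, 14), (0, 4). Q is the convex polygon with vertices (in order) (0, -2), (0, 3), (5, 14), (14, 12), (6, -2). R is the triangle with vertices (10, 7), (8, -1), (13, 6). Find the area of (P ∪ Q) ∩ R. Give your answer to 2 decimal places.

The region (P ∪ Q) ∩ R is the polygon with vertices (9.111,3.444), (10,7), (10.96,6.68).
By the shoelace formula its area is 1.85.

1.85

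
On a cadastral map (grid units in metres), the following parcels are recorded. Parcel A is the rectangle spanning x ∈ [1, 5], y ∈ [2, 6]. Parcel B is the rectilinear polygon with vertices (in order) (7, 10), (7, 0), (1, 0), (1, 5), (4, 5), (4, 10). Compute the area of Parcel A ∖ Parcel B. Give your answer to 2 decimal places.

|Parcel A| = 16, |Parcel A∩Parcel B| = 13.
|Parcel A ∖ Parcel B| = |Parcel A| − |Parcel A∩Parcel B| = 16 − 13 = 3.00.

3.00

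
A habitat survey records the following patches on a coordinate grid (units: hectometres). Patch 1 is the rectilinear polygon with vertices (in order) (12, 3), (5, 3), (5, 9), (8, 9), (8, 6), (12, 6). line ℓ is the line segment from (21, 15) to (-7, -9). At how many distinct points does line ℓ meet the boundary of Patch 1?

2

The segment meets the boundary at (7,3), (10.5,6).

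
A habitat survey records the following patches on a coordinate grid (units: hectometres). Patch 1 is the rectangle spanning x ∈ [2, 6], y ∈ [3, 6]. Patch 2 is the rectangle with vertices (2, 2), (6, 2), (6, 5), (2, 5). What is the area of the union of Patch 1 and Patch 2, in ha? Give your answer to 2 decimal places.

16.00

By inclusion–exclusion:
Individual areas: |Patch 1| = 12, |Patch 2| = 12.
|Patch 1∩Patch 2|: x∈[2,6], y∈[3,5] → 4·2 = 8.
|Patch 1 ∪ Patch 2| = 24 − 8 = 16.00.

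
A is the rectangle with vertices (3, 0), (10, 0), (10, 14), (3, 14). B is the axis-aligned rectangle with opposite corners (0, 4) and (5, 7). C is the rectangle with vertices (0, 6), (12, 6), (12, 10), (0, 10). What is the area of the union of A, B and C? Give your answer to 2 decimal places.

124.00

By inclusion–exclusion:
Individual areas: |A| = 98, |B| = 15, |C| = 48.
|A∩B|: x∈[3,5], y∈[4,7] → 2·3 = 6.
|A∩C|: x∈[3,10], y∈[6,10] → 7·4 = 28.
|B∩C|: x∈[0,5], y∈[6,7] → 5·1 = 5.
|A∩B∩C| = 2.
|A ∪ B ∪ C| = 161 − 39 + 2 = 124.00.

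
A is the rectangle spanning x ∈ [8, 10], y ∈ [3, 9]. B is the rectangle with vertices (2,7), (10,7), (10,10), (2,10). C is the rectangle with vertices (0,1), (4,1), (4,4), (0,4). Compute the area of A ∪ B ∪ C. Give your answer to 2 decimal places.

By inclusion–exclusion:
Individual areas: |A| = 12, |B| = 24, |C| = 12.
|A∩B|: x∈[8,10], y∈[7,9] → 2·2 = 4.
|A∩C| = 0 (no overlap).
|B∩C| = 0 (no overlap).
|A∩B∩C| = 0.
|A ∪ B ∪ C| = 48 − 4 + 0 = 44.00.

44.00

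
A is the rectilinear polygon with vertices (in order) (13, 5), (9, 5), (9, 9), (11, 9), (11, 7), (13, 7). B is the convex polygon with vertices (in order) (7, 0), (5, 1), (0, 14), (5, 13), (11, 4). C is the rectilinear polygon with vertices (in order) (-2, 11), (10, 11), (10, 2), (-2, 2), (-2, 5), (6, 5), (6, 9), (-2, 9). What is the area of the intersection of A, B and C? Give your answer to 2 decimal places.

1.25

The intersection is the polygon with vertices (9,7), (10,5.5), (10,5), (9,5).
By the shoelace formula its area is 1.25.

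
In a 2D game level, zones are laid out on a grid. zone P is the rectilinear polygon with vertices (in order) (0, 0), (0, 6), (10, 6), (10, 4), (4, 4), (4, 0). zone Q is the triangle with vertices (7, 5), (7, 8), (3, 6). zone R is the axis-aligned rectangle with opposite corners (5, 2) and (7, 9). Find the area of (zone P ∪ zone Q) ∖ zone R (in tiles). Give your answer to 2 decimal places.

|zone P ∪ zone Q| = 40.
|(zone P ∪ zone Q) ∩ zone R| = 7.
|(zone P ∪ zone Q) ∖ zone R| = 40 − 7 = 33.00.

33.00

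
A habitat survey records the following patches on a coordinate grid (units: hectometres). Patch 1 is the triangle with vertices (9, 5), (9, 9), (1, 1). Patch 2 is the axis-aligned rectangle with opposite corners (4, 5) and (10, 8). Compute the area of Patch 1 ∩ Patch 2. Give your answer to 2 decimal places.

The intersection is the polygon with vertices (9,5), (5,5), (8,8), (9,8).
By the shoelace formula its area is 7.50.

7.50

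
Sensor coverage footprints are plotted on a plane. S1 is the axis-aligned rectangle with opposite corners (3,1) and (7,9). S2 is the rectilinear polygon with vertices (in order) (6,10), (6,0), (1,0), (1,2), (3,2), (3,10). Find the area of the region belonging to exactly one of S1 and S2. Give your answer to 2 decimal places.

|S1| = 32, |S2| = 34, |S1∩S2| = 24.
|S1 △ S2| = |S1| + |S2| − 2·|S1∩S2| = 32 + 34 − 48 = 18.00.

18.00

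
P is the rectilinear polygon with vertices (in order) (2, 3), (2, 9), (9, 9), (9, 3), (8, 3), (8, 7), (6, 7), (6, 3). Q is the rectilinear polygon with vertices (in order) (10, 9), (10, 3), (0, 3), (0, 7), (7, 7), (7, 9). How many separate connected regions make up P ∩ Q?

P ∩ Q splits into 2 disjoint pieces (area 16, area 8).

2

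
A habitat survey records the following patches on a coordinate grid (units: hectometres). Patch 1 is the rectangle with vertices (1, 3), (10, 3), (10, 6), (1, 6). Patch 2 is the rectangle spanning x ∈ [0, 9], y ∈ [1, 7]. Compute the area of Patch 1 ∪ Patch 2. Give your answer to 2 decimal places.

By inclusion–exclusion:
Individual areas: |Patch 1| = 27, |Patch 2| = 54.
|Patch 1∩Patch 2|: x∈[1,9], y∈[3,6] → 8·3 = 24.
|Patch 1 ∪ Patch 2| = 81 − 24 = 57.00.

57.00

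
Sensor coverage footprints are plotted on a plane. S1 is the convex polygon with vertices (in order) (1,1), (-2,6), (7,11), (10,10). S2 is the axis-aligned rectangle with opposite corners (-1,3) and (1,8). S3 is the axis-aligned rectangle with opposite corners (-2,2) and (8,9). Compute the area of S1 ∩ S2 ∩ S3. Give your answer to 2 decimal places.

The intersection is the polygon with vertices (-1,6.556), (1,7.667), (1,3), (-0.2,3), (-1,4.333).
By the shoelace formula its area is 7.69.

7.69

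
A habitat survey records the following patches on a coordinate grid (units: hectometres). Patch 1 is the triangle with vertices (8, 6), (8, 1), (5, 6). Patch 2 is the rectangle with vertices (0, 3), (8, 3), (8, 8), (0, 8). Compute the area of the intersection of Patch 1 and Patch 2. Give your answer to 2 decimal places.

The intersection is the polygon with vertices (8,3), (6.8,3), (5,6), (8,6).
By the shoelace formula its area is 6.30.

6.30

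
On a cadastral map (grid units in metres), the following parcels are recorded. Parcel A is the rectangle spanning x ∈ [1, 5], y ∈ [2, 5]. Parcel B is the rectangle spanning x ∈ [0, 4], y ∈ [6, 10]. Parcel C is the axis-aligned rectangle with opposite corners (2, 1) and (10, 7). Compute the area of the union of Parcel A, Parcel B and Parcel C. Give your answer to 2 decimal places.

By inclusion–exclusion:
Individual areas: |Parcel A| = 12, |Parcel B| = 16, |Parcel C| = 48.
|Parcel A∩Parcel B| = 0 (no overlap).
|Parcel A∩Parcel C|: x∈[2,5], y∈[2,5] → 3·3 = 9.
|Parcel B∩Parcel C|: x∈[2,4], y∈[6,7] → 2·1 = 2.
|Parcel A∩Parcel B∩Parcel C| = 0.
|Parcel A ∪ Parcel B ∪ Parcel C| = 76 − 11 + 0 = 65.00.

65.00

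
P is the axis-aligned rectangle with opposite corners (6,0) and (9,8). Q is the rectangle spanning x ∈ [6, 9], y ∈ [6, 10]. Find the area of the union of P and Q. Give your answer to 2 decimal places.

30.00

By inclusion–exclusion:
Individual areas: |P| = 24, |Q| = 12.
|P∩Q|: x∈[6,9], y∈[6,8] → 3·2 = 6.
|P ∪ Q| = 36 − 6 = 30.00.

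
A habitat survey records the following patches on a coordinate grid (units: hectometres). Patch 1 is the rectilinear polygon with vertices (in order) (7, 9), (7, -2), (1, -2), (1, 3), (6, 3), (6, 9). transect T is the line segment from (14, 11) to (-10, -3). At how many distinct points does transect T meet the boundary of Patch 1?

The segment meets the boundary at (6,6.333), (7,6.917).

2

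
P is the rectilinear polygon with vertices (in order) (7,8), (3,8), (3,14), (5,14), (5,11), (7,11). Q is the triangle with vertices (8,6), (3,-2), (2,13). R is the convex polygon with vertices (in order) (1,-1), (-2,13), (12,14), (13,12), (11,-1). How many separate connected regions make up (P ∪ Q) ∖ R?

2

(P ∪ Q) ∖ R splits into 2 disjoint pieces (area 0.3458, area 1.1429).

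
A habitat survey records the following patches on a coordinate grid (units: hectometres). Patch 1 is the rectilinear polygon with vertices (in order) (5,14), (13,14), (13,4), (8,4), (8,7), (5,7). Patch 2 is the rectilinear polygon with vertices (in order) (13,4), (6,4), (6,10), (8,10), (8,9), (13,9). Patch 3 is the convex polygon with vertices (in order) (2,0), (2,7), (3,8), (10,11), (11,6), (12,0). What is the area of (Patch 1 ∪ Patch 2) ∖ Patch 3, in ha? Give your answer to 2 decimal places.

|Patch 1 ∪ Patch 2| = 77.
|(Patch 1 ∪ Patch 2) ∩ Patch 3| = 31.4762.
|(Patch 1 ∪ Patch 2) ∖ Patch 3| = 77 − 31.4762 = 45.52.

45.52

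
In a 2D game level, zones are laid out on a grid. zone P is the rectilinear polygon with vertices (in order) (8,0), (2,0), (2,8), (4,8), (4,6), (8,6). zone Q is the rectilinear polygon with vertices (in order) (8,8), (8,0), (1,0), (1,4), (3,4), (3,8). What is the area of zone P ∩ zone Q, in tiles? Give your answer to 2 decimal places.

The intersection is the polygon with vertices (2,0), (2,4), (3,4), (3,8), (4,8), (4,6), (8,6), (8,0).
By the shoelace formula its area is 36.00.

36.00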